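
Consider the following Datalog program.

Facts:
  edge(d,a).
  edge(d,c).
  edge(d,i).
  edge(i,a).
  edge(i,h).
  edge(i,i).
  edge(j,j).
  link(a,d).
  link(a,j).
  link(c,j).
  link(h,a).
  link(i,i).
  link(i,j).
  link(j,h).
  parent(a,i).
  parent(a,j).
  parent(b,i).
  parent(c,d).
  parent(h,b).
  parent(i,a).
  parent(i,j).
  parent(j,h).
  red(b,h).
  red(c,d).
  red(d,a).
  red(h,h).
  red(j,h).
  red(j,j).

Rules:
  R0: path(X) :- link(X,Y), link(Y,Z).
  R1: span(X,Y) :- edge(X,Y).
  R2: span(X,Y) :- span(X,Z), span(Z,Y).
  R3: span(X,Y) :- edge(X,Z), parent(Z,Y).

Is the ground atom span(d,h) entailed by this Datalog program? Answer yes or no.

round 1: derive span(d,a) via R1 from edge(d,a)
round 1: derive span(d,c) via R1 from edge(d,c)
round 1: derive span(d,i) via R1 from edge(d,i)
round 1: derive span(i,a) via R1 from edge(i,a)
round 1: derive span(i,h) via R1 from edge(i,h)
round 1: derive span(i,i) via R1 from edge(i,i)
round 1: derive span(j,j) via R1 from edge(j,j)
round 1: derive span(d,d) via R3 from edge(d,c), parent(c,d)
round 1: derive span(d,j) via R3 from edge(d,a), parent(a,j)
round 1: derive span(i,b) via R3 from edge(i,h), parent(h,b)
round 1: derive span(i,j) via R3 from edge(i,a), parent(a,j)
round 1: derive span(j,h) via R3 from edge(j,j), parent(j,h)
round 2: derive span(d,b) via R2 from span(d,i), span(i,b)
round 2: derive span(d,h) via R2 from span(d,i), span(i,h)

yes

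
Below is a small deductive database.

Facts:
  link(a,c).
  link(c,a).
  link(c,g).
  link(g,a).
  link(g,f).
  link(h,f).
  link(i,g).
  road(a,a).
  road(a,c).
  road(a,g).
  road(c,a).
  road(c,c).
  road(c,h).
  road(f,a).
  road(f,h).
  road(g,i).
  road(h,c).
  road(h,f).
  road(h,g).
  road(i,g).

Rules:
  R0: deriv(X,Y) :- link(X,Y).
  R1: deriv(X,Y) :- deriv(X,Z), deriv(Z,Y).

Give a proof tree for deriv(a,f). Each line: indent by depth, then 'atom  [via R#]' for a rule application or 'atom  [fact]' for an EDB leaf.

deriv(a,f)  [via R1]
  deriv(a,c)  [via R0]
    link(a,c)  [fact]
  deriv(c,f)  [via R1]
    deriv(c,g)  [via R0]
      link(c,g)  [fact]
    deriv(g,f)  [via R0]
      link(g,f)  [fact]

round 1: derive deriv(a,c) via R0 from link(a,c)
round 1: derive deriv(c,a) via R0 from link(c,a)
round 1: derive deriv(c,g) via R0 from link(c,g)
round 1: derive deriv(g,a) via R0 from link(g,a)
round 1: derive deriv(g,f) via R0 from link(g,f)
round 1: derive deriv(h,f) via R0 from link(h,f)
round 1: derive deriv(i,g) via R0 from link(i,g)
round 2: derive deriv(a,a) via R1 from deriv(a,c), deriv(c,a)
round 2: derive deriv(a,g) via R1 from deriv(a,c), deriv(c,g)
round 2: derive deriv(c,c) via R1 from deriv(c,a), deriv(a,c)
round 2: derive deriv(c,f) via R1 from deriv(c,g), deriv(g,f)
round 2: derive deriv(g,c) via R1 from deriv(g,a), deriv(a,c)
round 2: derive deriv(i,a) via R1 from deriv(i,g), deriv(g,a)
round 2: derive deriv(i,f) via R1 from deriv(i,g), deriv(g,f)
round 3: derive deriv(a,f) via R1 from deriv(a,c), deriv(c,f)
round 3: derive deriv(g,g) via R1 from deriv(g,a), deriv(a,g)
round 3: derive deriv(i,c) via R1 from deriv(i,a), deriv(a,c)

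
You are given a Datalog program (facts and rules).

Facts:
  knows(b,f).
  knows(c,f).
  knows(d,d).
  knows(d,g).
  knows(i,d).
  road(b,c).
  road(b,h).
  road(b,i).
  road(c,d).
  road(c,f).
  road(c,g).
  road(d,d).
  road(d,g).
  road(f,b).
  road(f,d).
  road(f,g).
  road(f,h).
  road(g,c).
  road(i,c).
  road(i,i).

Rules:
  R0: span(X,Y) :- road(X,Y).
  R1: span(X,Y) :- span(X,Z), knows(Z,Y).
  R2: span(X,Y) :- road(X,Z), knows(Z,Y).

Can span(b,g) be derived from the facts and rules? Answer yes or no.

round 1: derive span(b,c) via R0 from road(b,c)
round 1: derive span(b,h) via R0 from road(b,h)
round 1: derive span(b,i) via R0 from road(b,i)
round 1: derive span(c,d) via R0 from road(c,d)
round 1: derive span(c,f) via R0 from road(c,f)
round 1: derive span(c,g) via R0 from road(c,g)
round 1: derive span(d,d) via R0 from road(d,d)
round 1: derive span(d,g) via R0 from road(d,g)
round 1: derive span(f,b) via R0 from road(f,b)
round 1: derive span(f,d) via R0 from road(f,d)
round 1: derive span(f,g) via R0 from road(f,g)
round 1: derive span(f,h) via R0 from road(f,h)
round 1: derive span(g,c) via R0 from road(g,c)
round 1: derive span(i,c) via R0 from road(i,c)
round 1: derive span(i,i) via R0 from road(i,i)
round 1: derive span(b,d) via R2 from road(b,i), knows(i,d)
round 1: derive span(b,f) via R2 from road(b,c), knows(c,f)
round 1: derive span(f,f) via R2 from road(f,b), knows(b,f)
round 1: derive span(g,f) via R2 from road(g,c), knows(c,f)
round 1: derive span(i,d) via R2 from road(i,i), knows(i,d)
round 1: derive span(i,f) via R2 from road(i,c), knows(c,f)
round 2: derive span(b,g) via R1 from span(b,d), knows(d,g)
round 2: derive span(i,g) via R1 from span(i,d), knows(d,g)

yes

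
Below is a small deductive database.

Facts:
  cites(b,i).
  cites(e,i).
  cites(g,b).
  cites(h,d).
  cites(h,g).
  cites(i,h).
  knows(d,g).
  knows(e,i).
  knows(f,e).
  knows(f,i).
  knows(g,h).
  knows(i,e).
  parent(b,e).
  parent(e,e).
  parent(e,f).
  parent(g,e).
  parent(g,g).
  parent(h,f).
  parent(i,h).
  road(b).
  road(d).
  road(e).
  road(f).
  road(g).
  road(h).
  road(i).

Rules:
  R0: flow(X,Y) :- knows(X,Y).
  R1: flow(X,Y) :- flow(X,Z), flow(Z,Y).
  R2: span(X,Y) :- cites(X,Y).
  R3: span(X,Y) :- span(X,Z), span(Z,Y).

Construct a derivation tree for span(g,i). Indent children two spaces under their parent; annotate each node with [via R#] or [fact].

round 1: derive span(b,i) via R2 from cites(b,i)
round 1: derive span(e,i) via R2 from cites(e,i)
round 1: derive span(g,b) via R2 from cites(g,b)
round 1: derive span(h,d) via R2 from cites(h,d)
round 1: derive span(h,g) via R2 from cites(h,g)
round 1: derive span(i,h) via R2 from cites(i,h)
round 2: derive span(b,h) via R3 from span(b,i), span(i,h)
round 2: derive span(e,h) via R3 from span(e,i), span(i,h)
round 2: derive span(g,i) via R3 from span(g,b), span(b,i)
round 2: derive span(h,b) via R3 from span(h,g), span(g,b)
round 2: derive span(i,d) via R3 from span(i,h), span(h,d)
round 2: derive span(i,g) via R3 from span(i,h), span(h,g)
round 3: derive span(b,b) via R3 from span(b,h), span(h,b)
round 3: derive span(b,d) via R3 from span(b,h), span(h,d)
round 3: derive span(b,g) via R3 from span(b,h), span(h,g)
round 3: derive span(e,b) via R3 from span(e,h), span(h,b)
round 3: derive span(e,d) via R3 from span(e,h), span(h,d)
round 3: derive span(e,g) via R3 from span(e,h), span(h,g)
round 3: derive span(g,d) via R3 from span(g,i), span(i,d)
round 3: derive span(g,g) via R3 from span(g,i), span(i,g)
round 3: derive span(g,h) via R3 from span(g,b), span(b,h)
round 3: derive span(h,h) via R3 from span(h,b), span(b,h)
round 3: derive span(h,i) via R3 from span(h,b), span(b,i)
round 3: derive span(i,b) via R3 from span(i,g), span(g,b)
round 3: derive span(i,i) via R3 from span(i,g), span(g,i)

span(g,i)  [via R3]
  span(g,b)  [via R2]
    cites(g,b)  [fact]
  span(b,i)  [via R2]
    cites(b,i)  [fact]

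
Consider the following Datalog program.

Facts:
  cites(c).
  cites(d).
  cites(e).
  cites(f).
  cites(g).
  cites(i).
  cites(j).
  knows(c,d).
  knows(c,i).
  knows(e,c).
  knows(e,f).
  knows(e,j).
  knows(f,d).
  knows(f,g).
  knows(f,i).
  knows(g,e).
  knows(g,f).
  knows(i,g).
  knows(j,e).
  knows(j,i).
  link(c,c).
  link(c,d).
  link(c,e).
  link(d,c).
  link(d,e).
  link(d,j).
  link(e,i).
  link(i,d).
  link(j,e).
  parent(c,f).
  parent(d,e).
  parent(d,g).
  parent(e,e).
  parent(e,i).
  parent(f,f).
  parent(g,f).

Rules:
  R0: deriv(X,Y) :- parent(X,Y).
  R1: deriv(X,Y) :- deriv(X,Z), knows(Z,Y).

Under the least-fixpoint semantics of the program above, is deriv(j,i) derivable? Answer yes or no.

round 1: derive deriv(c,f) via R0 from parent(c,f)
round 1: derive deriv(d,e) via R0 from parent(d,e)
round 1: derive deriv(d,g) via R0 from parent(d,g)
round 1: derive deriv(e,e) via R0 from parent(e,e)
round 1: derive deriv(e,i) via R0 from parent(e,i)
round 1: derive deriv(f,f) via R0 from parent(f,f)
round 1: derive deriv(g,f) via R0 from parent(g,f)
round 2: derive deriv(c,d) via R1 from deriv(c,f), knows(f,d)
round 2: derive deriv(c,g) via R1 from deriv(c,f), knows(f,g)
round 2: derive deriv(c,i) via R1 from deriv(c,f), knows(f,i)
round 2: derive deriv(d,c) via R1 from deriv(d,e), knows(e,c)
round 2: derive deriv(d,f) via R1 from deriv(d,e), knows(e,f)
round 2: derive deriv(d,j) via R1 from deriv(d,e), knows(e,j)
round 2: derive deriv(e,c) via R1 from deriv(e,e), knows(e,c)
round 2: derive deriv(e,f) via R1 from deriv(e,e), knows(e,f)
round 2: derive deriv(e,g) via R1 from deriv(e,i), knows(i,g)
round 2: derive deriv(e,j) via R1 from deriv(e,e), knows(e,j)
round 2: derive deriv(f,d) via R1 from deriv(f,f), knows(f,d)
round 2: derive deriv(f,g) via R1 from deriv(f,f), knows(f,g)
round 2: derive deriv(f,i) via R1 from deriv(f,f), knows(f,i)
round 2: derive deriv(g,d) via R1 from deriv(g,f), knows(f,d)
round 2: derive deriv(g,g) via R1 from deriv(g,f), knows(f,g)
round 2: derive deriv(g,i) via R1 from deriv(g,f), knows(f,i)
round 3: derive deriv(c,e) via R1 from deriv(c,g), knows(g,e)
round 3: derive deriv(d,d) via R1 from deriv(d,c), knows(c,d)
round 3: derive deriv(d,i) via R1 from deriv(d,c), knows(c,i)
round 3: derive deriv(e,d) via R1 from deriv(e,c), knows(c,d)
round 3: derive deriv(f,e) via R1 from deriv(f,g), knows(g,e)
round 3: derive deriv(g,e) via R1 from deriv(g,g), knows(g,e)
round 4: derive deriv(c,c) via R1 from deriv(c,e), knows(e,c)
round 4: derive deriv(c,j) via R1 from deriv(c,e), knows(e,j)
round 4: derive deriv(f,c) via R1 from deriv(f,e), knows(e,c)
round 4: derive deriv(f,j) via R1 from deriv(f,e), knows(e,j)
round 4: derive deriv(g,c) via R1 from deriv(g,e), knows(e,c)
round 4: derive deriv(g,j) via R1 from deriv(g,e), knows(e,j)

no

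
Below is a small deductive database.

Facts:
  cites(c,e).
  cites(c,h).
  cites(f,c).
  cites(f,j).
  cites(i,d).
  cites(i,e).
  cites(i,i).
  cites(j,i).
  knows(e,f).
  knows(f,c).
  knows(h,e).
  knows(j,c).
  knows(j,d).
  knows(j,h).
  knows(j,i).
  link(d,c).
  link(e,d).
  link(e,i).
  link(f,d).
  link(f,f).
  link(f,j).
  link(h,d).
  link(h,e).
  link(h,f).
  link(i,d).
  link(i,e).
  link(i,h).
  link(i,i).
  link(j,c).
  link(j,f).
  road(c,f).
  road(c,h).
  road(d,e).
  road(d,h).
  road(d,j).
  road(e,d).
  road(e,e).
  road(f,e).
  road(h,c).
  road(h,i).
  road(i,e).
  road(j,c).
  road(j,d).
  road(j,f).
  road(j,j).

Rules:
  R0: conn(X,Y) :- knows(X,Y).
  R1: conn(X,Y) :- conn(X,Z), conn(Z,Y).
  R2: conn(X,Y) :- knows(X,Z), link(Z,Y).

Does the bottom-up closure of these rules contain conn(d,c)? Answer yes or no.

no

round 1: derive conn(e,f) via R0 from knows(e,f)
round 1: derive conn(f,c) via R0 from knows(f,c)
round 1: derive conn(h,e) via R0 from knows(h,e)
round 1: derive conn(j,c) via R0 from knows(j,c)
round 1: derive conn(j,d) via R0 from knows(j,d)
round 1: derive conn(j,h) via R0 from knows(j,h)
round 1: derive conn(j,i) via R0 from knows(j,i)
round 1: derive conn(e,d) via R2 from knows(e,f), link(f,d)
round 1: derive conn(e,j) via R2 from knows(e,f), link(f,j)
round 1: derive conn(h,d) via R2 from knows(h,e), link(e,d)
round 1: derive conn(h,i) via R2 from knows(h,e), link(e,i)
round 1: derive conn(j,e) via R2 from knows(j,h), link(h,e)
round 1: derive conn(j,f) via R2 from knows(j,h), link(h,f)
round 2: derive conn(e,c) via R1 from conn(e,f), conn(f,c)
round 2: derive conn(e,e) via R1 from conn(e,j), conn(j,e)
round 2: derive conn(e,h) via R1 from conn(e,j), conn(j,h)
round 2: derive conn(e,i) via R1 from conn(e,j), conn(j,i)
round 2: derive conn(h,f) via R1 from conn(h,e), conn(e,f)
round 2: derive conn(h,j) via R1 from conn(h,e), conn(e,j)
round 2: derive conn(j,j) via R1 from conn(j,e), conn(e,j)
round 3: derive conn(h,c) via R1 from conn(h,e), conn(e,c)
round 3: derive conn(h,h) via R1 from conn(h,e), conn(e,h)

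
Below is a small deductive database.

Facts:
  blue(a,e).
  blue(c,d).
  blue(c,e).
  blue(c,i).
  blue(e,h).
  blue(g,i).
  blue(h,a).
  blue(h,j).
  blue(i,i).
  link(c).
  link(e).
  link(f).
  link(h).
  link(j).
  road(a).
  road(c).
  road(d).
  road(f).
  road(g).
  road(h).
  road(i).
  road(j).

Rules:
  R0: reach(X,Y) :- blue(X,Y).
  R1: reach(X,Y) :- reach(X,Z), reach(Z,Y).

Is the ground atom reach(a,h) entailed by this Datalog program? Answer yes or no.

yes

round 1: derive reach(a,e) via R0 from blue(a,e)
round 1: derive reach(c,d) via R0 from blue(c,d)
round 1: derive reach(c,e) via R0 from blue(c,e)
round 1: derive reach(c,i) via R0 from blue(c,i)
round 1: derive reach(e,h) via R0 from blue(e,h)
round 1: derive reach(g,i) via R0 from blue(g,i)
round 1: derive reach(h,a) via R0 from blue(h,a)
round 1: derive reach(h,j) via R0 from blue(h,j)
round 1: derive reach(i,i) via R0 from blue(i,i)
round 2: derive reach(a,h) via R1 from reach(a,e), reach(e,h)
round 2: derive reach(c,h) via R1 from reach(c,e), reach(e,h)
round 2: derive reach(e,a) via R1 from reach(e,h), reach(h,a)
round 2: derive reach(e,j) via R1 from reach(e,h), reach(h,j)
round 2: derive reach(h,e) via R1 from reach(h,a), reach(a,e)
round 3: derive reach(a,a) via R1 from reach(a,e), reach(e,a)
round 3: derive reach(a,j) via R1 from reach(a,e), reach(e,j)
round 3: derive reach(c,a) via R1 from reach(c,e), reach(e,a)
round 3: derive reach(c,j) via R1 from reach(c,e), reach(e,j)
round 3: derive reach(e,e) via R1 from reach(e,a), reach(a,e)
round 3: derive reach(h,h) via R1 from reach(h,a), reach(a,h)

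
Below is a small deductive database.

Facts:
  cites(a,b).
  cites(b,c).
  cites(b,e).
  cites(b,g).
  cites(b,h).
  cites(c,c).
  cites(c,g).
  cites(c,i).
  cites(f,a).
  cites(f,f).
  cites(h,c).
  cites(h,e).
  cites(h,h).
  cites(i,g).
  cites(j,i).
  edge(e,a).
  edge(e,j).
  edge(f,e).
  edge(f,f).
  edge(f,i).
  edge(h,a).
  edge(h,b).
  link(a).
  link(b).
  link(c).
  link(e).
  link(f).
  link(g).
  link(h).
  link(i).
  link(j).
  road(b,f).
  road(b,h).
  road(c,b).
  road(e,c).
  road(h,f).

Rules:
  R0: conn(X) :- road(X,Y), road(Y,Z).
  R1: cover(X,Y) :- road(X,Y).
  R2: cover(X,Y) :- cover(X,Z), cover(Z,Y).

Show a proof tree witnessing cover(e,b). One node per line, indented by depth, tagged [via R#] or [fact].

cover(e,b)  [via R2]
  cover(e,c)  [via R1]
    road(e,c)  [fact]
  cover(c,b)  [via R1]
    road(c,b)  [fact]

round 1: derive cover(b,f) via R1 from road(b,f)
round 1: derive cover(b,h) via R1 from road(b,h)
round 1: derive cover(c,b) via R1 from road(c,b)
round 1: derive cover(e,c) via R1 from road(e,c)
round 1: derive cover(h,f) via R1 from road(h,f)
round 2: derive cover(c,f) via R2 from cover(c,b), cover(b,f)
round 2: derive cover(c,h) via R2 from cover(c,b), cover(b,h)
round 2: derive cover(e,b) via R2 from cover(e,c), cover(c,b)
round 3: derive cover(e,f) via R2 from cover(e,b), cover(b,f)
round 3: derive cover(e,h) via R2 from cover(e,b), cover(b,h)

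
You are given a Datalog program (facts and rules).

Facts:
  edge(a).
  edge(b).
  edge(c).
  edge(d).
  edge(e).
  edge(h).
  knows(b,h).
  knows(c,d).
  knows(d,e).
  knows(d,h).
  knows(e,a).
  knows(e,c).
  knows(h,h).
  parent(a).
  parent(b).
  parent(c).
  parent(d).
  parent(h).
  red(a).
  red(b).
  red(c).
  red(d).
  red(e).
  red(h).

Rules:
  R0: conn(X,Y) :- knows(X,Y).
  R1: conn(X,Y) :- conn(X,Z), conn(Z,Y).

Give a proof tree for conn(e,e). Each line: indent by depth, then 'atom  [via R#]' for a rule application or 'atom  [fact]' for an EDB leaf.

round 1: derive conn(b,h) via R0 from knows(b,h)
round 1: derive conn(c,d) via R0 from knows(c,d)
round 1: derive conn(d,e) via R0 from knows(d,e)
round 1: derive conn(d,h) via R0 from knows(d,h)
round 1: derive conn(e,a) via R0 from knows(e,a)
round 1: derive conn(e,c) via R0 from knows(e,c)
round 1: derive conn(h,h) via R0 from knows(h,h)
round 2: derive conn(c,e) via R1 from conn(c,d), conn(d,e)
round 2: derive conn(c,h) via R1 from conn(c,d), conn(d,h)
round 2: derive conn(d,a) via R1 from conn(d,e), conn(e,a)
round 2: derive conn(d,c) via R1 from conn(d,e), conn(e,c)
round 2: derive conn(e,d) via R1 from conn(e,c), conn(c,d)
round 3: derive conn(c,a) via R1 from conn(c,d), conn(d,a)
round 3: derive conn(c,c) via R1 from conn(c,d), conn(d,c)
round 3: derive conn(d,d) via R1 from conn(d,c), conn(c,d)
round 3: derive conn(e,e) via R1 from conn(e,c), conn(c,e)
round 3: derive conn(e,h) via R1 from conn(e,c), conn(c,h)

conn(e,e)  [via R1]
  conn(e,c)  [via R0]
    knows(e,c)  [fact]
  conn(c,e)  [via R1]
    conn(c,d)  [via R0]
      knows(c,d)  [fact]
    conn(d,e)  [via R0]
      knows(d,e)  [fact]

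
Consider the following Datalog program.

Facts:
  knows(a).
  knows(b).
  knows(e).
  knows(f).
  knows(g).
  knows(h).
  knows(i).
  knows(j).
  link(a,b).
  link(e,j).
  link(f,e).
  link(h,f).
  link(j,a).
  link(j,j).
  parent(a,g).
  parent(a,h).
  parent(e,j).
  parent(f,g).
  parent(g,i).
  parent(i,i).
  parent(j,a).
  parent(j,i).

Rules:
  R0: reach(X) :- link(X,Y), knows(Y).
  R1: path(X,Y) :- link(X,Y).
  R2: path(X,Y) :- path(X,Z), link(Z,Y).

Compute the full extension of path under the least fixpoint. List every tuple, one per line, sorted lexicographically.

path(a,b)
path(e,a)
path(e,b)
path(e,j)
path(f,a)
path(f,b)
path(f,e)
path(f,j)
path(h,a)
path(h,b)
path(h,e)
path(h,f)
path(h,j)
path(j,a)
path(j,b)
path(j,j)

round 1: derive path(a,b) via R1 from link(a,b)
round 1: derive path(e,j) via R1 from link(e,j)
round 1: derive path(f,e) via R1 from link(f,e)
round 1: derive path(h,f) via R1 from link(h,f)
round 1: derive path(j,a) via R1 from link(j,a)
round 1: derive path(j,j) via R1 from link(j,j)
round 2: derive path(e,a) via R2 from path(e,j), link(j,a)
round 2: derive path(f,j) via R2 from path(f,e), link(e,j)
round 2: derive path(h,e) via R2 from path(h,f), link(f,e)
round 2: derive path(j,b) via R2 from path(j,a), link(a,b)
round 3: derive path(e,b) via R2 from path(e,a), link(a,b)
round 3: derive path(f,a) via R2 from path(f,j), link(j,a)
round 3: derive path(h,j) via R2 from path(h,e), link(e,j)
round 4: derive path(f,b) via R2 from path(f,a), link(a,b)
round 4: derive path(h,a) via R2 from path(h,j), link(j,a)
round 5: derive path(h,b) via R2 from path(h,a), link(a,b)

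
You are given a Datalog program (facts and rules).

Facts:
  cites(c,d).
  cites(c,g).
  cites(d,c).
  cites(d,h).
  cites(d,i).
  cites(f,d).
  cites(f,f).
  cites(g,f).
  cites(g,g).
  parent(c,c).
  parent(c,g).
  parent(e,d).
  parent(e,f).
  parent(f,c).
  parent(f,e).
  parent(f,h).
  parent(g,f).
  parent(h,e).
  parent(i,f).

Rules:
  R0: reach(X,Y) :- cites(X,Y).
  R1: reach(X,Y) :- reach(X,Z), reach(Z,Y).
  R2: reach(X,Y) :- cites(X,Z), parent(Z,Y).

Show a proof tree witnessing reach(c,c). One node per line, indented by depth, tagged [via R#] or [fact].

reach(c,c)  [via R1]
  reach(c,d)  [via R0]
    cites(c,d)  [fact]
  reach(d,c)  [via R0]
    cites(d,c)  [fact]

round 1: derive reach(c,d) via R0 from cites(c,d)
round 1: derive reach(c,g) via R0 from cites(c,g)
round 1: derive reach(d,c) via R0 from cites(d,c)
round 1: derive reach(d,h) via R0 from cites(d,h)
round 1: derive reach(d,i) via R0 from cites(d,i)
round 1: derive reach(f,d) via R0 from cites(f,d)
round 1: derive reach(f,f) via R0 from cites(f,f)
round 1: derive reach(g,f) via R0 from cites(g,f)
round 1: derive reach(g,g) via R0 from cites(g,g)
round 1: derive reach(c,f) via R2 from cites(c,g), parent(g,f)
round 1: derive reach(d,e) via R2 from cites(d,h), parent(h,e)
round 1: derive reach(d,f) via R2 from cites(d,i), parent(i,f)
round 1: derive reach(d,g) via R2 from cites(d,c), parent(c,g)
round 1: derive reach(f,c) via R2 from cites(f,f), parent(f,c)
round 1: derive reach(f,e) via R2 from cites(f,f), parent(f,e)
round 1: derive reach(f,h) via R2 from cites(f,f), parent(f,h)
round 1: derive reach(g,c) via R2 from cites(g,f), parent(f,c)
round 1: derive reach(g,e) via R2 from cites(g,f), parent(f,e)
round 1: derive reach(g,h) via R2 from cites(g,f), parent(f,h)
round 2: derive reach(c,c) via R1 from reach(c,d), reach(d,c)
round 2: derive reach(c,e) via R1 from reach(c,d), reach(d,e)
round 2: derive reach(c,h) via R1 from reach(c,d), reach(d,h)
round 2: derive reach(c,i) via R1 from reach(c,d), reach(d,i)
round 2: derive reach(d,d) via R1 from reach(d,c), reach(c,d)
round 2: derive reach(f,g) via R1 from reach(f,c), reach(c,g)
round 2: derive reach(f,i) via R1 from reach(f,d), reach(d,i)
round 2: derive reach(g,d) via R1 from reach(g,c), reach(c,d)
round 3: derive reach(g,i) via R1 from reach(g,c), reach(c,i)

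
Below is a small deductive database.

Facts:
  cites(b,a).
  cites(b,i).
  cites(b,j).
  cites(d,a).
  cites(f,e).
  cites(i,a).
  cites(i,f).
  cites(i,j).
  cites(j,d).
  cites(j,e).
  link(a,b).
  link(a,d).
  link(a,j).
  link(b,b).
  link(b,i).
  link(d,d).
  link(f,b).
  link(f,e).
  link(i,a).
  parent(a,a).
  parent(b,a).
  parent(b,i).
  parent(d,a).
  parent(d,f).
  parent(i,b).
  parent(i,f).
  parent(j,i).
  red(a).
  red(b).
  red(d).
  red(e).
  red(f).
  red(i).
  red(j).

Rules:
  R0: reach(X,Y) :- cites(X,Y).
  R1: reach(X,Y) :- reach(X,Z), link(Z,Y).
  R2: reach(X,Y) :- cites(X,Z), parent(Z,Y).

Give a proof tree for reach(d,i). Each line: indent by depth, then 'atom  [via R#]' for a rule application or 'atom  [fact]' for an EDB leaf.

reach(d,i)  [via R1]
  reach(d,b)  [via R1]
    reach(d,a)  [via R0]
      cites(d,a)  [fact]
    link(a,b)  [fact]
  link(b,i)  [fact]

round 1: derive reach(b,a) via R0 from cites(b,a)
round 1: derive reach(b,i) via R0 from cites(b,i)
round 1: derive reach(b,j) via R0 from cites(b,j)
round 1: derive reach(d,a) via R0 from cites(d,a)
round 1: derive reach(f,e) via R0 from cites(f,e)
round 1: derive reach(i,a) via R0 from cites(i,a)
round 1: derive reach(i,f) via R0 from cites(i,f)
round 1: derive reach(i,j) via R0 from cites(i,j)
round 1: derive reach(j,d) via R0 from cites(j,d)
round 1: derive reach(j,e) via R0 from cites(j,e)
round 1: derive reach(b,b) via R2 from cites(b,i), parent(i,b)
round 1: derive reach(b,f) via R2 from cites(b,i), parent(i,f)
round 1: derive reach(i,i) via R2 from cites(i,j), parent(j,i)
round 1: derive reach(j,a) via R2 from cites(j,d), parent(d,a)
round 1: derive reach(j,f) via R2 from cites(j,d), parent(d,f)
round 2: derive reach(b,d) via R1 from reach(b,a), link(a,d)
round 2: derive reach(b,e) via R1 from reach(b,f), link(f,e)
round 2: derive reach(d,b) via R1 from reach(d,a), link(a,b)
round 2: derive reach(d,d) via R1 from reach(d,a), link(a,d)
round 2: derive reach(d,j) via R1 from reach(d,a), link(a,j)
round 2: derive reach(i,b) via R1 from reach(i,a), link(a,b)
round 2: derive reach(i,d) via R1 from reach(i,a), link(a,d)
round 2: derive reach(i,e) via R1 from reach(i,f), link(f,e)
round 2: derive reach(j,b) via R1 from reach(j,a), link(a,b)
round 2: derive reach(j,j) via R1 from reach(j,a), link(a,j)
round 3: derive reach(d,i) via R1 from reach(d,b), link(b,i)
round 3: derive reach(j,i) via R1 from reach(j,b), link(b,i)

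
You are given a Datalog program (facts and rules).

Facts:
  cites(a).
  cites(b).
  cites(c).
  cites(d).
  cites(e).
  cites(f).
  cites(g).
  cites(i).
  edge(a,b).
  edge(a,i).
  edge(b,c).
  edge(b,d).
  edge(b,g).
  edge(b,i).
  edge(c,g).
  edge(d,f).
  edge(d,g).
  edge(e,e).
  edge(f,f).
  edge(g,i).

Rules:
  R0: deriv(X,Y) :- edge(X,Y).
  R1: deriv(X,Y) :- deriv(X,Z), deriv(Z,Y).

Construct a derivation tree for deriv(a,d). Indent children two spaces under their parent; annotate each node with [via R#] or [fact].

deriv(a,d)  [via R1]
  deriv(a,b)  [via R0]
    edge(a,b)  [fact]
  deriv(b,d)  [via R0]
    edge(b,d)  [fact]

round 1: derive deriv(a,b) via R0 from edge(a,b)
round 1: derive deriv(a,i) via R0 from edge(a,i)
round 1: derive deriv(b,c) via R0 from edge(b,c)
round 1: derive deriv(b,d) via R0 from edge(b,d)
round 1: derive deriv(b,g) via R0 from edge(b,g)
round 1: derive deriv(b,i) via R0 from edge(b,i)
round 1: derive deriv(c,g) via R0 from edge(c,g)
round 1: derive deriv(d,f) via R0 from edge(d,f)
round 1: derive deriv(d,g) via R0 from edge(d,g)
round 1: derive deriv(e,e) via R0 from edge(e,e)
round 1: derive deriv(f,f) via R0 from edge(f,f)
round 1: derive deriv(g,i) via R0 from edge(g,i)
round 2: derive deriv(a,c) via R1 from deriv(a,b), deriv(b,c)
round 2: derive deriv(a,d) via R1 from deriv(a,b), deriv(b,d)
round 2: derive deriv(a,g) via R1 from deriv(a,b), deriv(b,g)
round 2: derive deriv(b,f) via R1 from deriv(b,d), deriv(d,f)
round 2: derive deriv(c,i) via R1 from deriv(c,g), deriv(g,i)
round 2: derive deriv(d,i) via R1 from deriv(d,g), deriv(g,i)
round 3: derive deriv(a,f) via R1 from deriv(a,b), deriv(b,f)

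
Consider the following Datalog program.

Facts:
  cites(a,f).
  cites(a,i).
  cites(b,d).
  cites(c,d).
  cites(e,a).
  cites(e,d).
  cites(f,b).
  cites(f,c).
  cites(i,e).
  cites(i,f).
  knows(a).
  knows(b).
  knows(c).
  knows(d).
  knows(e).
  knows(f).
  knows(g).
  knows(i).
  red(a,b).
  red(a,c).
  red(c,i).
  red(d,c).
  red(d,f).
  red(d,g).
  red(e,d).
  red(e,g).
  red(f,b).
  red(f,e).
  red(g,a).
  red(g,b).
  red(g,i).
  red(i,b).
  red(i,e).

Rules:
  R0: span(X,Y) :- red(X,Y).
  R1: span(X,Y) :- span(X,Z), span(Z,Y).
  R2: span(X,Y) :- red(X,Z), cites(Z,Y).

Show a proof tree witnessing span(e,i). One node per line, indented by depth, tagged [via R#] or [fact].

span(e,i)  [via R1]
  span(e,g)  [via R0]
    red(e,g)  [fact]
  span(g,i)  [via R0]
    red(g,i)  [fact]

round 1: derive span(a,b) via R0 from red(a,b)
round 1: derive span(a,c) via R0 from red(a,c)
round 1: derive span(c,i) via R0 from red(c,i)
round 1: derive span(d,c) via R0 from red(d,c)
round 1: derive span(d,f) via R0 from red(d,f)
round 1: derive span(d,g) via R0 from red(d,g)
round 1: derive span(e,d) via R0 from red(e,d)
round 1: derive span(e,g) via R0 from red(e,g)
round 1: derive span(f,b) via R0 from red(f,b)
round 1: derive span(f,e) via R0 from red(f,e)
round 1: derive span(g,a) via R0 from red(g,a)
round 1: derive span(g,b) via R0 from red(g,b)
round 1: derive span(g,i) via R0 from red(g,i)
round 1: derive span(i,b) via R0 from red(i,b)
round 1: derive span(i,e) via R0 from red(i,e)
round 1: derive span(a,d) via R2 from red(a,b), cites(b,d)
round 1: derive span(c,e) via R2 from red(c,i), cites(i,e)
round 1: derive span(c,f) via R2 from red(c,i), cites(i,f)
round 1: derive span(d,b) via R2 from red(d,f), cites(f,b)
round 1: derive span(d,d) via R2 from red(d,c), cites(c,d)
round 1: derive span(f,a) via R2 from red(f,e), cites(e,a)
round 1: derive span(f,d) via R2 from red(f,b), cites(b,d)
round 1: derive span(g,d) via R2 from red(g,b), cites(b,d)
round 1: derive span(g,e) via R2 from red(g,i), cites(i,e)
round 1: derive span(g,f) via R2 from red(g,a), cites(a,f)
round 1: derive span(i,a) via R2 from red(i,e), cites(e,a)
round 1: derive span(i,d) via R2 from red(i,b), cites(b,d)
round 2: derive span(a,e) via R1 from span(a,c), span(c,e)
round 2: derive span(a,f) via R1 from span(a,c), span(c,f)
round 2: derive span(a,g) via R1 from span(a,d), span(d,g)
round 2: derive span(a,i) via R1 from span(a,c), span(c,i)
round 2: derive span(c,a) via R1 from span(c,f), span(f,a)
round 2: derive span(c,b) via R1 from span(c,f), span(f,b)
round 2: derive span(c,d) via R1 from span(c,e), span(e,d)
round 2: derive span(c,g) via R1 from span(c,e), span(e,g)
round 2: derive span(d,a) via R1 from span(d,f), span(f,a)
round 2: derive span(d,e) via R1 from span(d,c), span(c,e)
round 2: derive span(d,i) via R1 from span(d,c), span(c,i)
round 2: derive span(e,a) via R1 from span(e,g), span(g,a)
round 2: derive span(e,b) via R1 from span(e,d), span(d,b)
round 2: derive span(e,c) via R1 from span(e,d), span(d,c)
round 2: derive span(e,e) via R1 from span(e,g), span(g,e)
round 2: derive span(e,f) via R1 from span(e,d), span(d,f)
round 2: derive span(e,i) via R1 from span(e,g), span(g,i)
round 2: derive span(f,c) via R1 from span(f,a), span(a,c)
round 2: derive span(f,f) via R1 from span(f,d), span(d,f)
round 2: derive span(f,g) via R1 from span(f,d), span(d,g)
round 2: derive span(g,c) via R1 from span(g,a), span(a,c)
round 2: derive span(g,g) via R1 from span(g,d), span(d,g)
round 2: derive span(i,c) via R1 from span(i,a), span(a,c)
round 2: derive span(i,f) via R1 from span(i,d), span(d,f)
round 2: derive span(i,g) via R1 from span(i,d), span(d,g)
round 3: derive span(a,a) via R1 from span(a,c), span(c,a)
round 3: derive span(c,c) via R1 from span(c,a), span(a,c)
round 3: derive span(f,i) via R1 from span(f,a), span(a,i)
round 3: derive span(i,i) via R1 from span(i,a), span(a,i)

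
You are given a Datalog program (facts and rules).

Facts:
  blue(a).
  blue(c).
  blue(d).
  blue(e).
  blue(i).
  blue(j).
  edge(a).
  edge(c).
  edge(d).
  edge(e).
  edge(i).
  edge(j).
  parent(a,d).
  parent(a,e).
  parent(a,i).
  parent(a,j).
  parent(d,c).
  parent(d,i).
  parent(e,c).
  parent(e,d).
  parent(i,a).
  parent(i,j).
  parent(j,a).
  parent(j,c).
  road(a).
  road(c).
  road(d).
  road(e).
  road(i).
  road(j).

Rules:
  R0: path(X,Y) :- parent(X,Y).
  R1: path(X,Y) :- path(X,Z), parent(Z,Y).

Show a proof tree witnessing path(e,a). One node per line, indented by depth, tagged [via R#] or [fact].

path(e,a)  [via R1]
  path(e,i)  [via R1]
    path(e,d)  [via R0]
      parent(e,d)  [fact]
    parent(d,i)  [fact]
  parent(i,a)  [fact]

round 1: derive path(a,d) via R0 from parent(a,d)
round 1: derive path(a,e) via R0 from parent(a,e)
round 1: derive path(a,i) via R0 from parent(a,i)
round 1: derive path(a,j) via R0 from parent(a,j)
round 1: derive path(d,c) via R0 from parent(d,c)
round 1: derive path(d,i) via R0 from parent(d,i)
round 1: derive path(e,c) via R0 from parent(e,c)
round 1: derive path(e,d) via R0 from parent(e,d)
round 1: derive path(i,a) via R0 from parent(i,a)
round 1: derive path(i,j) via R0 from parent(i,j)
round 1: derive path(j,a) via R0 from parent(j,a)
round 1: derive path(j,c) via R0 from parent(j,c)
round 2: derive path(a,a) via R1 from path(a,i), parent(i,a)
round 2: derive path(a,c) via R1 from path(a,d), parent(d,c)
round 2: derive path(d,a) via R1 from path(d,i), parent(i,a)
round 2: derive path(d,j) via R1 from path(d,i), parent(i,j)
round 2: derive path(e,i) via R1 from path(e,d), parent(d,i)
round 2: derive path(i,c) via R1 from path(i,j), parent(j,c)
round 2: derive path(i,d) via R1 from path(i,a), parent(a,d)
round 2: derive path(i,e) via R1 from path(i,a), parent(a,e)
round 2: derive path(i,i) via R1 from path(i,a), parent(a,i)
round 2: derive path(j,d) via R1 from path(j,a), parent(a,d)
round 2: derive path(j,e) via R1 from path(j,a), parent(a,e)
round 2: derive path(j,i) via R1 from path(j,a), parent(a,i)
round 2: derive path(j,j) via R1 from path(j,a), parent(a,j)
round 3: derive path(d,d) via R1 from path(d,a), parent(a,d)
round 3: derive path(d,e) via R1 from path(d,a), parent(a,e)
round 3: derive path(e,a) via R1 from path(e,i), parent(i,a)
round 3: derive path(e,j) via R1 from path(e,i), parent(i,j)
round 4: derive path(e,e) via R1 from path(e,a), parent(a,e)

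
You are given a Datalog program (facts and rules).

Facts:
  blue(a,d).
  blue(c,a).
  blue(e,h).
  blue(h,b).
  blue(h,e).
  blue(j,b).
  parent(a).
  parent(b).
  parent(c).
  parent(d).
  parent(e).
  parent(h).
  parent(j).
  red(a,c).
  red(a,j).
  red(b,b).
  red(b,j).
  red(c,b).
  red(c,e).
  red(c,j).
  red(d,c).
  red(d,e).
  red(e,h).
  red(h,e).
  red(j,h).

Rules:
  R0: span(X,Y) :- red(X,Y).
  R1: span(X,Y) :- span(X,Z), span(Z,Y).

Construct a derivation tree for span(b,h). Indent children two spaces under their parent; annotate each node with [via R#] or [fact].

span(b,h)  [via R1]
  span(b,j)  [via R0]
    red(b,j)  [fact]
  span(j,h)  [via R0]
    red(j,h)  [fact]

round 1: derive span(a,c) via R0 from red(a,c)
round 1: derive span(a,j) via R0 from red(a,j)
round 1: derive span(b,b) via R0 from red(b,b)
round 1: derive span(b,j) via R0 from red(b,j)
round 1: derive span(c,b) via R0 from red(c,b)
round 1: derive span(c,e) via R0 from red(c,e)
round 1: derive span(c,j) via R0 from red(c,j)
round 1: derive span(d,c) via R0 from red(d,c)
round 1: derive span(d,e) via R0 from red(d,e)
round 1: derive span(e,h) via R0 from red(e,h)
round 1: derive span(h,e) via R0 from red(h,e)
round 1: derive span(j,h) via R0 from red(j,h)
round 2: derive span(a,b) via R1 from span(a,c), span(c,b)
round 2: derive span(a,e) via R1 from span(a,c), span(c,e)
round 2: derive span(a,h) via R1 from span(a,j), span(j,h)
round 2: derive span(b,h) via R1 from span(b,j), span(j,h)
round 2: derive span(c,h) via R1 from span(c,e), span(e,h)
round 2: derive span(d,b) via R1 from span(d,c), span(c,b)
round 2: derive span(d,h) via R1 from span(d,e), span(e,h)
round 2: derive span(d,j) via R1 from span(d,c), span(c,j)
round 2: derive span(e,e) via R1 from span(e,h), span(h,e)
round 2: derive span(h,h) via R1 from span(h,e), span(e,h)
round 2: derive span(j,e) via R1 from span(j,h), span(h,e)
round 3: derive span(b,e) via R1 from span(b,h), span(h,e)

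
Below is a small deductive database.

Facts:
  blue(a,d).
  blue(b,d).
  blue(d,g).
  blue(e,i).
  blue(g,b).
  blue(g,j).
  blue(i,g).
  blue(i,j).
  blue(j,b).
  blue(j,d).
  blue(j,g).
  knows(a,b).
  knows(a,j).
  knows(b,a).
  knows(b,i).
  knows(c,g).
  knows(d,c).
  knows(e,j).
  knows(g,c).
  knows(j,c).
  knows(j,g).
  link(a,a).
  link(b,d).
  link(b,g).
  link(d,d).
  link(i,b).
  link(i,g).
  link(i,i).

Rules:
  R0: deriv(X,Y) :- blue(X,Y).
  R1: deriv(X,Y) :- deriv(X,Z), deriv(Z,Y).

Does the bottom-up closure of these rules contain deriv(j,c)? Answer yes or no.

round 1: derive deriv(a,d) via R0 from blue(a,d)
round 1: derive deriv(b,d) via R0 from blue(b,d)
round 1: derive deriv(d,g) via R0 from blue(d,g)
round 1: derive deriv(e,i) via R0 from blue(e,i)
round 1: derive deriv(g,b) via R0 from blue(g,b)
round 1: derive deriv(g,j) via R0 from blue(g,j)
round 1: derive deriv(i,g) via R0 from blue(i,g)
round 1: derive deriv(i,j) via R0 from blue(i,j)
round 1: derive deriv(j,b) via R0 from blue(j,b)
round 1: derive deriv(j,d) via R0 from blue(j,d)
round 1: derive deriv(j,g) via R0 from blue(j,g)
round 2: derive deriv(a,g) via R1 from deriv(a,d), deriv(d,g)
round 2: derive deriv(b,g) via R1 from deriv(b,d), deriv(d,g)
round 2: derive deriv(d,b) via R1 from deriv(d,g), deriv(g,b)
round 2: derive deriv(d,j) via R1 from deriv(d,g), deriv(g,j)
round 2: derive deriv(e,g) via R1 from deriv(e,i), deriv(i,g)
round 2: derive deriv(e,j) via R1 from deriv(e,i), deriv(i,j)
round 2: derive deriv(g,d) via R1 from deriv(g,b), deriv(b,d)
round 2: derive deriv(g,g) via R1 from deriv(g,j), deriv(j,g)
round 2: derive deriv(i,b) via R1 from deriv(i,g), deriv(g,b)
round 2: derive deriv(i,d) via R1 from deriv(i,j), deriv(j,d)
round 2: derive deriv(j,j) via R1 from deriv(j,g), deriv(g,j)
round 3: derive deriv(a,b) via R1 from deriv(a,d), deriv(d,b)
round 3: derive deriv(a,j) via R1 from deriv(a,d), deriv(d,j)
round 3: derive deriv(b,b) via R1 from deriv(b,d), deriv(d,b)
round 3: derive deriv(b,j) via R1 from deriv(b,d), deriv(d,j)
round 3: derive deriv(d,d) via R1 from deriv(d,b), deriv(b,d)
round 3: derive deriv(e,b) via R1 from deriv(e,g), deriv(g,b)
round 3: derive deriv(e,d) via R1 from deriv(e,g), deriv(g,d)

no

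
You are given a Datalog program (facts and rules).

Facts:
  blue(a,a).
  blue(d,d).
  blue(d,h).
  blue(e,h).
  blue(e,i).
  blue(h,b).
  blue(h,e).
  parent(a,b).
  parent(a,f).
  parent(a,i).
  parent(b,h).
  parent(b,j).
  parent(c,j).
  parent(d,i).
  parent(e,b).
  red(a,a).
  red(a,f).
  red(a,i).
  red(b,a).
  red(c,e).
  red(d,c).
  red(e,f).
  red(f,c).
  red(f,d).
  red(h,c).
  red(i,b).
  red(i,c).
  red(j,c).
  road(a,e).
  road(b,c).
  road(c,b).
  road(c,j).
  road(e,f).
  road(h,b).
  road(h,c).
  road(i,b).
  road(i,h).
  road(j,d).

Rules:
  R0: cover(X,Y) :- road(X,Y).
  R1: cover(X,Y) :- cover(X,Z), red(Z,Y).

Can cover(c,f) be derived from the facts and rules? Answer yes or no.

yes

round 1: derive cover(a,e) via R0 from road(a,e)
round 1: derive cover(b,c) via R0 from road(b,c)
round 1: derive cover(c,b) via R0 from road(c,b)
round 1: derive cover(c,j) via R0 from road(c,j)
round 1: derive cover(e,f) via R0 from road(e,f)
round 1: derive cover(h,b) via R0 from road(h,b)
round 1: derive cover(h,c) via R0 from road(h,c)
round 1: derive cover(i,b) via R0 from road(i,b)
round 1: derive cover(i,h) via R0 from road(i,h)
round 1: derive cover(j,d) via R0 from road(j,d)
round 2: derive cover(a,f) via R1 from cover(a,e), red(e,f)
round 2: derive cover(b,e) via R1 from cover(b,c), red(c,e)
round 2: derive cover(c,a) via R1 from cover(c,b), red(b,a)
round 2: derive cover(c,c) via R1 from cover(c,j), red(j,c)
round 2: derive cover(e,c) via R1 from cover(e,f), red(f,c)
round 2: derive cover(e,d) via R1 from cover(e,f), red(f,d)
round 2: derive cover(h,a) via R1 from cover(h,b), red(b,a)
round 2: derive cover(h,e) via R1 from cover(h,c), red(c,e)
round 2: derive cover(i,a) via R1 from cover(i,b), red(b,a)
round 2: derive cover(i,c) via R1 from cover(i,h), red(h,c)
round 2: derive cover(j,c) via R1 from cover(j,d), red(d,c)
round 3: derive cover(a,c) via R1 from cover(a,f), red(f,c)
round 3: derive cover(a,d) via R1 from cover(a,f), red(f,d)
round 3: derive cover(b,f) via R1 from cover(b,e), red(e,f)
round 3: derive cover(c,e) via R1 from cover(c,c), red(c,e)
round 3: derive cover(c,f) via R1 from cover(c,a), red(a,f)
round 3: derive cover(c,i) via R1 from cover(c,a), red(a,i)
round 3: derive cover(e,e) via R1 from cover(e,c), red(c,e)
round 3: derive cover(h,f) via R1 from cover(h,a), red(a,f)
round 3: derive cover(h,i) via R1 from cover(h,a), red(a,i)
round 3: derive cover(i,e) via R1 from cover(i,c), red(c,e)
round 3: derive cover(i,f) via R1 from cover(i,a), red(a,f)
round 3: derive cover(i,i) via R1 from cover(i,a), red(a,i)
round 3: derive cover(j,e) via R1 from cover(j,c), red(c,e)
round 4: derive cover(b,d) via R1 from cover(b,f), red(f,d)
round 4: derive cover(c,d) via R1 from cover(c,f), red(f,d)
round 4: derive cover(h,d) via R1 from cover(h,f), red(f,d)
round 4: derive cover(i,d) via R1 from cover(i,f), red(f,d)
round 4: derive cover(j,f) via R1 from cover(j,e), red(e,f)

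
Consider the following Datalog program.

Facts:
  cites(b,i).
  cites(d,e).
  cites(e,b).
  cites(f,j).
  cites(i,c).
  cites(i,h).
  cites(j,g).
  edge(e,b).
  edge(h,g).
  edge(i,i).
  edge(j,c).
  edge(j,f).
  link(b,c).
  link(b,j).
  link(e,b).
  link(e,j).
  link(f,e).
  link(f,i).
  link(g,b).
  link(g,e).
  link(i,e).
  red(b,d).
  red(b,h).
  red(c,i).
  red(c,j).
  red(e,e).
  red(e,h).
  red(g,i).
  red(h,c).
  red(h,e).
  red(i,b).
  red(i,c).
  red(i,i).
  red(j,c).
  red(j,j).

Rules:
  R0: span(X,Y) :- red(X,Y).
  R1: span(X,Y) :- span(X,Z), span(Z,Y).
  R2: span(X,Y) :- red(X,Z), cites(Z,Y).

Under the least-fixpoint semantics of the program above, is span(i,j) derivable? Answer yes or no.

yes

round 1: derive span(b,d) via R0 from red(b,d)
round 1: derive span(b,h) via R0 from red(b,h)
round 1: derive span(c,i) via R0 from red(c,i)
round 1: derive span(c,j) via R0 from red(c,j)
round 1: derive span(e,e) via R0 from red(e,e)
round 1: derive span(e,h) via R0 from red(e,h)
round 1: derive span(g,i) via R0 from red(g,i)
round 1: derive span(h,c) via R0 from red(h,c)
round 1: derive span(h,e) via R0 from red(h,e)
round 1: derive span(i,b) via R0 from red(i,b)
round 1: derive span(i,c) via R0 from red(i,c)
round 1: derive span(i,i) via R0 from red(i,i)
round 1: derive span(j,c) via R0 from red(j,c)
round 1: derive span(j,j) via R0 from red(j,j)
round 1: derive span(b,e) via R2 from red(b,d), cites(d,e)
round 1: derive span(c,c) via R2 from red(c,i), cites(i,c)
round 1: derive span(c,g) via R2 from red(c,j), cites(j,g)
round 1: derive span(c,h) via R2 from red(c,i), cites(i,h)
round 1: derive span(e,b) via R2 from red(e,e), cites(e,b)
round 1: derive span(g,c) via R2 from red(g,i), cites(i,c)
round 1: derive span(g,h) via R2 from red(g,i), cites(i,h)
round 1: derive span(h,b) via R2 from red(h,e), cites(e,b)
round 1: derive span(i,h) via R2 from red(i,i), cites(i,h)
round 1: derive span(j,g) via R2 from red(j,j), cites(j,g)
round 2: derive span(b,b) via R1 from span(b,e), span(e,b)
round 2: derive span(b,c) via R1 from span(b,h), span(h,c)
round 2: derive span(c,b) via R1 from span(c,h), span(h,b)
round 2: derive span(c,e) via R1 from span(c,h), span(h,e)
round 2: derive span(e,c) via R1 from span(e,h), span(h,c)
round 2: derive span(e,d) via R1 from span(e,b), span(b,d)
round 2: derive span(g,b) via R1 from span(g,h), span(h,b)
round 2: derive span(g,e) via R1 from span(g,h), span(h,e)
round 2: derive span(g,g) via R1 from span(g,c), span(c,g)
round 2: derive span(g,j) via R1 from span(g,c), span(c,j)
round 2: derive span(h,d) via R1 from span(h,b), span(b,d)
round 2: derive span(h,g) via R1 from span(h,c), span(c,g)
round 2: derive span(h,h) via R1 from span(h,b), span(b,h)
round 2: derive span(h,i) via R1 from span(h,c), span(c,i)
round 2: derive span(h,j) via R1 from span(h,c), span(c,j)
round 2: derive span(i,d) via R1 from span(i,b), span(b,d)
round 2: derive span(i,e) via R1 from span(i,b), span(b,e)
round 2: derive span(i,g) via R1 from span(i,c), span(c,g)
round 2: derive span(i,j) via R1 from span(i,c), span(c,j)
round 2: derive span(j,h) via R1 from span(j,c), span(c,h)
round 2: derive span(j,i) via R1 from span(j,c), span(c,i)
round 3: derive span(b,g) via R1 from span(b,c), span(c,g)
round 3: derive span(b,i) via R1 from span(b,c), span(c,i)
round 3: derive span(b,j) via R1 from span(b,c), span(c,j)
round 3: derive span(c,d) via R1 from span(c,b), span(b,d)
round 3: derive span(e,g) via R1 from span(e,c), span(c,g)
round 3: derive span(e,i) via R1 from span(e,c), span(c,i)
round 3: derive span(e,j) via R1 from span(e,c), span(c,j)
round 3: derive span(g,d) via R1 from span(g,b), span(b,d)
round 3: derive span(j,b) via R1 from span(j,c), span(c,b)
round 3: derive span(j,d) via R1 from span(j,h), span(h,d)
round 3: derive span(j,e) via R1 from span(j,c), span(c,e)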